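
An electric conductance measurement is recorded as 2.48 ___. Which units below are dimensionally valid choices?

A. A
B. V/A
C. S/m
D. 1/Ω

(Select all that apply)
D

electric conductance has SI base units: A^2 * s^3 / (kg * m^2)

Checking each option against A^2 * s^3 / (kg * m^2):
  A. A: ✗ does not match
  B. V/A: ✗ does not match
  C. S/m: ✗ does not match
  D. 1/Ω: ✓ matches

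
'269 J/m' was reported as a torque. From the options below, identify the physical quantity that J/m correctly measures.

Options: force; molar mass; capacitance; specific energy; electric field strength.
force

torque should have units dimensionally equivalent to kg * m^2 / s^2 (e.g. N·m).
The given unit 'J/m' reduces to kg * m / s^2. Of the listed options, that is the dimensionality of force.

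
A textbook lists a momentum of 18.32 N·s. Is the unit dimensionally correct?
Yes

momentum has SI base units: kg * m / s
N·s reduces to the same SI base units, so it is a valid unit for momentum.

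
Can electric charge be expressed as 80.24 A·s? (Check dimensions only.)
Yes

electric charge has SI base units: A * s
A·s reduces to the same SI base units, so it is a valid unit for electric charge.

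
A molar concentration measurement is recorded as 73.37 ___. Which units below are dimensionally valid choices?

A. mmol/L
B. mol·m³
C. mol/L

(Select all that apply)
A, C

molar concentration has SI base units: mol / m^3

Checking each option against mol / m^3:
  A. mmol/L: ✓ matches
  B. mol·m³: ✗ does not match
  C. mol/L: ✓ matches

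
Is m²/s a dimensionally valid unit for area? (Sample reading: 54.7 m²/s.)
No

area has SI base units: m^2
m²/s does NOT reduce to m^2; a valid unit for area would be e.g. m².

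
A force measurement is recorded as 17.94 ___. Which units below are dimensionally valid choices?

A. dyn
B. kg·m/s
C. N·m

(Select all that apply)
A

force has SI base units: kg * m / s^2

Checking each option against kg * m / s^2:
  A. dyn: ✓ matches
  B. kg·m/s: ✗ does not match
  C. N·m: ✗ does not match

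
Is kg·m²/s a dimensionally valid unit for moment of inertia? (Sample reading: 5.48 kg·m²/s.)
No

moment of inertia has SI base units: kg * m^2
kg·m²/s does NOT reduce to kg * m^2; a valid unit for moment of inertia would be e.g. kg·m².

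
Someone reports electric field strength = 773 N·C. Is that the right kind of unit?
No

electric field strength has SI base units: kg * m / (A * s^3)
N·C does NOT reduce to kg * m / (A * s^3); a valid unit for electric field strength would be e.g. V/m.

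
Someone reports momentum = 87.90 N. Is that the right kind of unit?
No

momentum has SI base units: kg * m / s
N does NOT reduce to kg * m / s; a valid unit for momentum would be e.g. kg·m/s.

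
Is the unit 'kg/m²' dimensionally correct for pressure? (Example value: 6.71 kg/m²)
No

pressure has SI base units: kg / (m * s^2)
kg/m² does NOT reduce to kg / (m * s^2); a valid unit for pressure would be e.g. Pa.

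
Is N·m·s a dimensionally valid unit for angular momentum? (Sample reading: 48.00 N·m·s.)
Yes

angular momentum has SI base units: kg * m^2 / s
N·m·s reduces to the same SI base units, so it is a valid unit for angular momentum.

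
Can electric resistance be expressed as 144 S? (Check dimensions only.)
No

electric resistance has SI base units: kg * m^2 / (A^2 * s^3)
S does NOT reduce to kg * m^2 / (A^2 * s^3); a valid unit for electric resistance would be e.g. Ω.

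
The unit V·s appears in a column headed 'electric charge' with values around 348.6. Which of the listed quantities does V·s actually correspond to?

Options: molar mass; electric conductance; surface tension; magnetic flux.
magnetic flux

electric charge should have units dimensionally equivalent to A * s (e.g. C).
The given unit 'V·s' reduces to kg * m^2 / (A * s^2). Of the listed options, that is the dimensionality of magnetic flux.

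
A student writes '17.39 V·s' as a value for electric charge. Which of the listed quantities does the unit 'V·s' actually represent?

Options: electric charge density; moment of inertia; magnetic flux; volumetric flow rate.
magnetic flux

electric charge should have units dimensionally equivalent to A * s (e.g. C).
The given unit 'V·s' reduces to kg * m^2 / (A * s^2). Of the listed options, that is the dimensionality of magnetic flux.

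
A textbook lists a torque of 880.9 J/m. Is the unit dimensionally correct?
No

torque has SI base units: kg * m^2 / s^2
J/m does NOT reduce to kg * m^2 / s^2; a valid unit for torque would be e.g. N·m.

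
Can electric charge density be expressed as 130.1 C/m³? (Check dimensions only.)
Yes

electric charge density has SI base units: A * s / m^3
C/m³ reduces to the same SI base units, so it is a valid unit for electric charge density.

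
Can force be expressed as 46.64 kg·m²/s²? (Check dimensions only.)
No

force has SI base units: kg * m / s^2
kg·m²/s² does NOT reduce to kg * m / s^2; a valid unit for force would be e.g. N.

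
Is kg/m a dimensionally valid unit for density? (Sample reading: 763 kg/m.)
No

density has SI base units: kg / m^3
kg/m does NOT reduce to kg / m^3; a valid unit for density would be e.g. kg/m³.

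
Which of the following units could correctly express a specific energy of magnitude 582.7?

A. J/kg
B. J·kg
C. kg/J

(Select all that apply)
A

specific energy has SI base units: m^2 / s^2

Checking each option against m^2 / s^2:
  A. J/kg: ✓ matches
  B. J·kg: ✗ does not match
  C. kg/J: ✗ does not match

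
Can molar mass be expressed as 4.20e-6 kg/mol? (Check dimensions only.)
Yes

molar mass has SI base units: kg / mol
kg/mol reduces to the same SI base units, so it is a valid unit for molar mass.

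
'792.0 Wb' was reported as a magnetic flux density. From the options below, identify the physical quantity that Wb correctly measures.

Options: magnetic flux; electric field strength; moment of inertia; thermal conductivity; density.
magnetic flux

magnetic flux density should have units dimensionally equivalent to kg / (A * s^2) (e.g. T).
The given unit 'Wb' reduces to kg * m^2 / (A * s^2). Of the listed options, that is the dimensionality of magnetic flux.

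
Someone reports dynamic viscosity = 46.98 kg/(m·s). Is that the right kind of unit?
Yes

dynamic viscosity has SI base units: kg / (m * s)
kg/(m·s) reduces to the same SI base units, so it is a valid unit for dynamic viscosity.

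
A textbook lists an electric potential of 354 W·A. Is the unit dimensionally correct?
No

electric potential has SI base units: kg * m^2 / (A * s^3)
W·A does NOT reduce to kg * m^2 / (A * s^3); a valid unit for electric potential would be e.g. V.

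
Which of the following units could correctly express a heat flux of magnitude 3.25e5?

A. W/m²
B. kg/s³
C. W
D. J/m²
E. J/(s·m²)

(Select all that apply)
A, B, E

heat flux has SI base units: kg / s^3

Checking each option against kg / s^3:
  A. W/m²: ✓ matches
  B. kg/s³: ✓ matches
  C. W: ✗ does not match
  D. J/m²: ✗ does not match
  E. J/(s·m²): ✓ matches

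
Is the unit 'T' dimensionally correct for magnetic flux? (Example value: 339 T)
No

magnetic flux has SI base units: kg * m^2 / (A * s^2)
T does NOT reduce to kg * m^2 / (A * s^2); a valid unit for magnetic flux would be e.g. Wb.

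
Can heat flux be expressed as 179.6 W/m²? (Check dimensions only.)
Yes

heat flux has SI base units: kg / s^3
W/m² reduces to the same SI base units, so it is a valid unit for heat flux.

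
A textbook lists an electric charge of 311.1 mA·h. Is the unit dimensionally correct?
Yes

electric charge has SI base units: A * s
mA·h reduces to the same SI base units, so it is a valid unit for electric charge.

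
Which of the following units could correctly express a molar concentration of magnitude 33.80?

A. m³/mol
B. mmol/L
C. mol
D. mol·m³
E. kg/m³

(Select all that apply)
B

molar concentration has SI base units: mol / m^3

Checking each option against mol / m^3:
  A. m³/mol: ✗ does not match
  B. mmol/L: ✓ matches
  C. mol: ✗ does not match
  D. mol·m³: ✗ does not match
  E. kg/m³: ✗ does not match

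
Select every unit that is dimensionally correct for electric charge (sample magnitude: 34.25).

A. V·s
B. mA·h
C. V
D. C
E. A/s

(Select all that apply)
B, D

electric charge has SI base units: A * s

Checking each option against A * s:
  A. V·s: ✗ does not match
  B. mA·h: ✓ matches
  C. V: ✗ does not match
  D. C: ✓ matches
  E. A/s: ✗ does not match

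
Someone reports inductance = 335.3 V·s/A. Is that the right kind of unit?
Yes

inductance has SI base units: kg * m^2 / (A^2 * s^2)
V·s/A reduces to the same SI base units, so it is a valid unit for inductance.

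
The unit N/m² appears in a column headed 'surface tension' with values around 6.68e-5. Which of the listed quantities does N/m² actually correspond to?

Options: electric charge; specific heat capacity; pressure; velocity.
pressure

surface tension should have units dimensionally equivalent to kg / s^2 (e.g. N/m).
The given unit 'N/m²' reduces to kg / (m * s^2). Of the listed options, that is the dimensionality of pressure.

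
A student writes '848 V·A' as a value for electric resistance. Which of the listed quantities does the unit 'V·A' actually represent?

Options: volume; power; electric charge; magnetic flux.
power

electric resistance should have units dimensionally equivalent to kg * m^2 / (A^2 * s^3) (e.g. Ω).
The given unit 'V·A' reduces to kg * m^2 / s^3. Of the listed options, that is the dimensionality of power.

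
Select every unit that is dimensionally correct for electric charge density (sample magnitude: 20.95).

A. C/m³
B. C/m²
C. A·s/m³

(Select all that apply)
A, C

electric charge density has SI base units: A * s / m^3

Checking each option against A * s / m^3:
  A. C/m³: ✓ matches
  B. C/m²: ✗ does not match
  C. A·s/m³: ✓ matches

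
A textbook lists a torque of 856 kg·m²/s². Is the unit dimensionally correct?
Yes

torque has SI base units: kg * m^2 / s^2
kg·m²/s² reduces to the same SI base units, so it is a valid unit for torque.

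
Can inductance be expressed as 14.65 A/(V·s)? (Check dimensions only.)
No

inductance has SI base units: kg * m^2 / (A^2 * s^2)
A/(V·s) does NOT reduce to kg * m^2 / (A^2 * s^2); a valid unit for inductance would be e.g. H.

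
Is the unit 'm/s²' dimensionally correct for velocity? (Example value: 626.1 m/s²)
No

velocity has SI base units: m / s
m/s² does NOT reduce to m / s; a valid unit for velocity would be e.g. m/s.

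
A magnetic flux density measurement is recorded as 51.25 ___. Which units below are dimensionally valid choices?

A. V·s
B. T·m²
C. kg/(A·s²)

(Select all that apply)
C

magnetic flux density has SI base units: kg / (A * s^2)

Checking each option against kg / (A * s^2):
  A. V·s: ✗ does not match
  B. T·m²: ✗ does not match
  C. kg/(A·s²): ✓ matches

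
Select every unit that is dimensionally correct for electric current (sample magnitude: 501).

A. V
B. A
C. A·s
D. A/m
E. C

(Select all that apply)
B

electric current has SI base units: A

Checking each option against A:
  A. V: ✗ does not match
  B. A: ✓ matches
  C. A·s: ✗ does not match
  D. A/m: ✗ does not match
  E. C: ✗ does not match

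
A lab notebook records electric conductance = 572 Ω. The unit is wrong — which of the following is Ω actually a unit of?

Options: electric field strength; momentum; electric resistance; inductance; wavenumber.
electric resistance

electric conductance should have units dimensionally equivalent to A^2 * s^3 / (kg * m^2) (e.g. S).
The given unit 'Ω' reduces to kg * m^2 / (A^2 * s^3). Of the listed options, that is the dimensionality of electric resistance.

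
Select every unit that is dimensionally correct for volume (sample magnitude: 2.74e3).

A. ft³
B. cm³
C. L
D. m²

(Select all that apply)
A, B, C

volume has SI base units: m^3

Checking each option against m^3:
  A. ft³: ✓ matches
  B. cm³: ✓ matches
  C. L: ✓ matches
  D. m²: ✗ does not match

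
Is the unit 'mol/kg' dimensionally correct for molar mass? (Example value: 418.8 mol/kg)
No

molar mass has SI base units: kg / mol
mol/kg does NOT reduce to kg / mol; a valid unit for molar mass would be e.g. kg/mol.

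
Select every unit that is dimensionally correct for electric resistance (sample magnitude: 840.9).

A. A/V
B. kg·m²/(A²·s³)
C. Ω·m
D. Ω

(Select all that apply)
B, D

electric resistance has SI base units: kg * m^2 / (A^2 * s^3)

Checking each option against kg * m^2 / (A^2 * s^3):
  A. A/V: ✗ does not match
  B. kg·m²/(A²·s³): ✓ matches
  C. Ω·m: ✗ does not match
  D. Ω: ✓ matches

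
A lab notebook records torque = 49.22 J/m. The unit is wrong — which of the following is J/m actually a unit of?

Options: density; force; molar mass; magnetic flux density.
force

torque should have units dimensionally equivalent to kg * m^2 / s^2 (e.g. N·m).
The given unit 'J/m' reduces to kg * m / s^2. Of the listed options, that is the dimensionality of force.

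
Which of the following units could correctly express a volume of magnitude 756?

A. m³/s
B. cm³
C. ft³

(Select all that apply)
B, C

volume has SI base units: m^3

Checking each option against m^3:
  A. m³/s: ✗ does not match
  B. cm³: ✓ matches
  C. ft³: ✓ matches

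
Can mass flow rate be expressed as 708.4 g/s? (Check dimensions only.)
Yes

mass flow rate has SI base units: kg / s
g/s reduces to the same SI base units, so it is a valid unit for mass flow rate.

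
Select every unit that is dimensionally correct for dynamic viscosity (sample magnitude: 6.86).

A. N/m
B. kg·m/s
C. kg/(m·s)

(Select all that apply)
C

dynamic viscosity has SI base units: kg / (m * s)

Checking each option against kg / (m * s):
  A. N/m: ✗ does not match
  B. kg·m/s: ✗ does not match
  C. kg/(m·s): ✓ matches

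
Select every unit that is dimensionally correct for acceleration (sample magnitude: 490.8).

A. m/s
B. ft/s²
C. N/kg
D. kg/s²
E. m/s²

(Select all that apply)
B, C, E

acceleration has SI base units: m / s^2

Checking each option against m / s^2:
  A. m/s: ✗ does not match
  B. ft/s²: ✓ matches
  C. N/kg: ✓ matches
  D. kg/s²: ✗ does not match
  E. m/s²: ✓ matches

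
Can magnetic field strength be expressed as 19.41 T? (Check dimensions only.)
No

magnetic field strength has SI base units: A / m
T does NOT reduce to A / m; a valid unit for magnetic field strength would be e.g. A/m.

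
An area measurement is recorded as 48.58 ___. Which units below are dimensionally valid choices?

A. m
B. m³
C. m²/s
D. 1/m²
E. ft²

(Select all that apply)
E

area has SI base units: m^2

Checking each option against m^2:
  A. m: ✗ does not match
  B. m³: ✗ does not match
  C. m²/s: ✗ does not match
  D. 1/m²: ✗ does not match
  E. ft²: ✓ matches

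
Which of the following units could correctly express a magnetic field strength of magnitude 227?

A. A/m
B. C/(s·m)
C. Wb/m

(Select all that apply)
A, B

magnetic field strength has SI base units: A / m

Checking each option against A / m:
  A. A/m: ✓ matches
  B. C/(s·m): ✓ matches
  C. Wb/m: ✗ does not match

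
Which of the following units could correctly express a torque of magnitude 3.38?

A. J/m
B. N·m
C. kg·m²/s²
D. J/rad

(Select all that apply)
B, C, D

torque has SI base units: kg * m^2 / s^2

Checking each option against kg * m^2 / s^2:
  A. J/m: ✗ does not match
  B. N·m: ✓ matches
  C. kg·m²/s²: ✓ matches
  D. J/rad: ✓ matches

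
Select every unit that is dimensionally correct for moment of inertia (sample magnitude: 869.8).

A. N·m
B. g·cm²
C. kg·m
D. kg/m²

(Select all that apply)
B

moment of inertia has SI base units: kg * m^2

Checking each option against kg * m^2:
  A. N·m: ✗ does not match
  B. g·cm²: ✓ matches
  C. kg·m: ✗ does not match
  D. kg/m²: ✗ does not match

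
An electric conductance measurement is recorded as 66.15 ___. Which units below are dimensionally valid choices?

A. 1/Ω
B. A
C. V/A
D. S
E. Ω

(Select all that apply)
A, D

electric conductance has SI base units: A^2 * s^3 / (kg * m^2)

Checking each option against A^2 * s^3 / (kg * m^2):
  A. 1/Ω: ✓ matches
  B. A: ✗ does not match
  C. V/A: ✗ does not match
  D. S: ✓ matches
  E. Ω: ✗ does not match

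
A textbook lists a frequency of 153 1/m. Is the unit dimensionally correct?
No

frequency has SI base units: 1 / s
1/m does NOT reduce to 1 / s; a valid unit for frequency would be e.g. Hz.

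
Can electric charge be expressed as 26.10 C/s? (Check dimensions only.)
No

electric charge has SI base units: A * s
C/s does NOT reduce to A * s; a valid unit for electric charge would be e.g. C.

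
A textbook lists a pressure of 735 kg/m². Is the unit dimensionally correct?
No

pressure has SI base units: kg / (m * s^2)
kg/m² does NOT reduce to kg / (m * s^2); a valid unit for pressure would be e.g. Pa.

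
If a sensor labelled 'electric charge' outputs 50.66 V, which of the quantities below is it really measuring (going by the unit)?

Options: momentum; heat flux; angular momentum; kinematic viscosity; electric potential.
electric potential

electric charge should have units dimensionally equivalent to A * s (e.g. C).
The given unit 'V' reduces to kg * m^2 / (A * s^3). Of the listed options, that is the dimensionality of electric potential.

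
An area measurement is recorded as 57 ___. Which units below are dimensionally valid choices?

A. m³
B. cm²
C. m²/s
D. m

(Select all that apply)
B

area has SI base units: m^2

Checking each option against m^2:
  A. m³: ✗ does not match
  B. cm²: ✓ matches
  C. m²/s: ✗ does not match
  D. m: ✗ does not match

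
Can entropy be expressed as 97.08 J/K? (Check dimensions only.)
Yes

entropy has SI base units: kg * m^2 / (s^2 * K)
J/K reduces to the same SI base units, so it is a valid unit for entropy.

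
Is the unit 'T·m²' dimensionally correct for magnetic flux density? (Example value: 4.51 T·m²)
No

magnetic flux density has SI base units: kg / (A * s^2)
T·m² does NOT reduce to kg / (A * s^2); a valid unit for magnetic flux density would be e.g. T.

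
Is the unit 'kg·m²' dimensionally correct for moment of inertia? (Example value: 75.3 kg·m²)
Yes

moment of inertia has SI base units: kg * m^2
kg·m² reduces to the same SI base units, so it is a valid unit for moment of inertia.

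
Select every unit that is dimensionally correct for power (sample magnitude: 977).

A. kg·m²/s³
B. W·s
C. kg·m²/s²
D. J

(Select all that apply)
A

power has SI base units: kg * m^2 / s^3

Checking each option against kg * m^2 / s^3:
  A. kg·m²/s³: ✓ matches
  B. W·s: ✗ does not match
  C. kg·m²/s²: ✗ does not match
  D. J: ✗ does not match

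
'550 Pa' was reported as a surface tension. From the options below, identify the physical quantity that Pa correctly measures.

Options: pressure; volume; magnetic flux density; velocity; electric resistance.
pressure

surface tension should have units dimensionally equivalent to kg / s^2 (e.g. N/m).
The given unit 'Pa' reduces to kg / (m * s^2). Of the listed options, that is the dimensionality of pressure.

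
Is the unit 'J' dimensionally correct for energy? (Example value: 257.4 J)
Yes

energy has SI base units: kg * m^2 / s^2
J reduces to the same SI base units, so it is a valid unit for energy.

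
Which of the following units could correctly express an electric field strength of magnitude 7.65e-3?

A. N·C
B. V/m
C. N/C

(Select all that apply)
B, C

electric field strength has SI base units: kg * m / (A * s^3)

Checking each option against kg * m / (A * s^3):
  A. N·C: ✗ does not match
  B. V/m: ✓ matches
  C. N/C: ✓ matches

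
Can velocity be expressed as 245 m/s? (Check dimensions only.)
Yes

velocity has SI base units: m / s
m/s reduces to the same SI base units, so it is a valid unit for velocity.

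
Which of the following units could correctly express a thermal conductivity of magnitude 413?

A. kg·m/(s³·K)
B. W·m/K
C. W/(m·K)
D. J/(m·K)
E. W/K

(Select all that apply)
A, C

thermal conductivity has SI base units: kg * m / (s^3 * K)

Checking each option against kg * m / (s^3 * K):
  A. kg·m/(s³·K): ✓ matches
  B. W·m/K: ✗ does not match
  C. W/(m·K): ✓ matches
  D. J/(m·K): ✗ does not match
  E. W/K: ✗ does not match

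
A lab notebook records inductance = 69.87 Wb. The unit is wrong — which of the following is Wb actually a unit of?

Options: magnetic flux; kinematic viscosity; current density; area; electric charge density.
magnetic flux

inductance should have units dimensionally equivalent to kg * m^2 / (A^2 * s^2) (e.g. H).
The given unit 'Wb' reduces to kg * m^2 / (A * s^2). Of the listed options, that is the dimensionality of magnetic flux.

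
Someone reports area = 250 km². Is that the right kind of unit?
Yes

area has SI base units: m^2
km² reduces to the same SI base units, so it is a valid unit for area.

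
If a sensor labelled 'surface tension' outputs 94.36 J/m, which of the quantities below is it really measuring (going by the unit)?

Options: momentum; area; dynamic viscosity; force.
force

surface tension should have units dimensionally equivalent to kg / s^2 (e.g. N/m).
The given unit 'J/m' reduces to kg * m / s^2. Of the listed options, that is the dimensionality of force.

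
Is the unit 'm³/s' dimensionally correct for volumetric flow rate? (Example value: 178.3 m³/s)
Yes

volumetric flow rate has SI base units: m^3 / s
m³/s reduces to the same SI base units, so it is a valid unit for volumetric flow rate.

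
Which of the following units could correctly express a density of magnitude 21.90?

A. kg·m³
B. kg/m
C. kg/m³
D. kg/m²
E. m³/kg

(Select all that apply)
C

density has SI base units: kg / m^3

Checking each option against kg / m^3:
  A. kg·m³: ✗ does not match
  B. kg/m: ✗ does not match
  C. kg/m³: ✓ matches
  D. kg/m²: ✗ does not match
  E. m³/kg: ✗ does not match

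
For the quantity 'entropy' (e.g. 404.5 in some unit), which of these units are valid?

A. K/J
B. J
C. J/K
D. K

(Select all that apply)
C

entropy has SI base units: kg * m^2 / (s^2 * K)

Checking each option against kg * m^2 / (s^2 * K):
  A. K/J: ✗ does not match
  B. J: ✗ does not match
  C. J/K: ✓ matches
  D. K: ✗ does not match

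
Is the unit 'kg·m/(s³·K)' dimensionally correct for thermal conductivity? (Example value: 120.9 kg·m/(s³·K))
Yes

thermal conductivity has SI base units: kg * m / (s^3 * K)
kg·m/(s³·K) reduces to the same SI base units, so it is a valid unit for thermal conductivity.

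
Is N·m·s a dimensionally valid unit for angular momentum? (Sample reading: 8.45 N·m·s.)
Yes

angular momentum has SI base units: kg * m^2 / s
N·m·s reduces to the same SI base units, so it is a valid unit for angular momentum.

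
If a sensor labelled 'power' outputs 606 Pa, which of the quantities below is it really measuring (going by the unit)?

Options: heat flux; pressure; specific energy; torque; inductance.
pressure

power should have units dimensionally equivalent to kg * m^2 / s^3 (e.g. W).
The given unit 'Pa' reduces to kg / (m * s^2). Of the listed options, that is the dimensionality of pressure.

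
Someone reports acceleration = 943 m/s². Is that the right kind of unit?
Yes

acceleration has SI base units: m / s^2
m/s² reduces to the same SI base units, so it is a valid unit for acceleration.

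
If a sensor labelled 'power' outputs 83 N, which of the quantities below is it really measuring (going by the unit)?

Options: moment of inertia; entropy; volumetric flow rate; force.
force

power should have units dimensionally equivalent to kg * m^2 / s^3 (e.g. W).
The given unit 'N' reduces to kg * m / s^2. Of the listed options, that is the dimensionality of force.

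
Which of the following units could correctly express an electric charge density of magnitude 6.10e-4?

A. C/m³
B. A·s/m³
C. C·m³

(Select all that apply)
A, B

electric charge density has SI base units: A * s / m^3

Checking each option against A * s / m^3:
  A. C/m³: ✓ matches
  B. A·s/m³: ✓ matches
  C. C·m³: ✗ does not match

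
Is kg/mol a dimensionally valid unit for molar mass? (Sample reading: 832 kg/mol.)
Yes

molar mass has SI base units: kg / mol
kg/mol reduces to the same SI base units, so it is a valid unit for molar mass.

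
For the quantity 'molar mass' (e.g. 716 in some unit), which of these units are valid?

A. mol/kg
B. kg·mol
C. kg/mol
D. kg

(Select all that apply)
C

molar mass has SI base units: kg / mol

Checking each option against kg / mol:
  A. mol/kg: ✗ does not match
  B. kg·mol: ✗ does not match
  C. kg/mol: ✓ matches
  D. kg: ✗ does not match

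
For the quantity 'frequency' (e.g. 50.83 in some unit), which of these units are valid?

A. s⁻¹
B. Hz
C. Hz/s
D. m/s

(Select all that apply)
A, B

frequency has SI base units: 1 / s

Checking each option against 1 / s:
  A. s⁻¹: ✓ matches
  B. Hz: ✓ matches
  C. Hz/s: ✗ does not match
  D. m/s: ✗ does not match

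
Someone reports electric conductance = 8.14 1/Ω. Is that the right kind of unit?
Yes

electric conductance has SI base units: A^2 * s^3 / (kg * m^2)
1/Ω reduces to the same SI base units, so it is a valid unit for electric conductance.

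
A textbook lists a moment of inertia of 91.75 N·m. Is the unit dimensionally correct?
No

moment of inertia has SI base units: kg * m^2
N·m does NOT reduce to kg * m^2; a valid unit for moment of inertia would be e.g. kg·m².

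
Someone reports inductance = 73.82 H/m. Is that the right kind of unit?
No

inductance has SI base units: kg * m^2 / (A^2 * s^2)
H/m does NOT reduce to kg * m^2 / (A^2 * s^2); a valid unit for inductance would be e.g. H.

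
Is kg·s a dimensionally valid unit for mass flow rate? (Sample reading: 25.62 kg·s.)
No

mass flow rate has SI base units: kg / s
kg·s does NOT reduce to kg / s; a valid unit for mass flow rate would be e.g. kg/s.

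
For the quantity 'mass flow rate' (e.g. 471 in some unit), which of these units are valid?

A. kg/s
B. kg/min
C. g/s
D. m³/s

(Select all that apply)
A, B, C

mass flow rate has SI base units: kg / s

Checking each option against kg / s:
  A. kg/s: ✓ matches
  B. kg/min: ✓ matches
  C. g/s: ✓ matches
  D. m³/s: ✗ does not match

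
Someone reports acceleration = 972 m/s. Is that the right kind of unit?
No

acceleration has SI base units: m / s^2
m/s does NOT reduce to m / s^2; a valid unit for acceleration would be e.g. m/s².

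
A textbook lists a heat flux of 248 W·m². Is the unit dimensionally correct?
No

heat flux has SI base units: kg / s^3
W·m² does NOT reduce to kg / s^3; a valid unit for heat flux would be e.g. W/m².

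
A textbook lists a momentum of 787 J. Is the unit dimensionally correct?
No

momentum has SI base units: kg * m / s
J does NOT reduce to kg * m / s; a valid unit for momentum would be e.g. kg·m/s.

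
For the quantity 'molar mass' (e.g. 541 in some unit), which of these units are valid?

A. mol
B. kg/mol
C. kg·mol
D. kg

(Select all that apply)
B

molar mass has SI base units: kg / mol

Checking each option against kg / mol:
  A. mol: ✗ does not match
  B. kg/mol: ✓ matches
  C. kg·mol: ✗ does not match
  D. kg: ✗ does not match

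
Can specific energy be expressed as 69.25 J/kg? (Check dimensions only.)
Yes

specific energy has SI base units: m^2 / s^2
J/kg reduces to the same SI base units, so it is a valid unit for specific energy.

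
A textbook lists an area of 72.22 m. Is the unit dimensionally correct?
No

area has SI base units: m^2
m does NOT reduce to m^2; a valid unit for area would be e.g. m².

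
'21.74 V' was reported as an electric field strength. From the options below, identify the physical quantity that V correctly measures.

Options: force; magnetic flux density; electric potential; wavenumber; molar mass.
electric potential

electric field strength should have units dimensionally equivalent to kg * m / (A * s^3) (e.g. V/m).
The given unit 'V' reduces to kg * m^2 / (A * s^3). Of the listed options, that is the dimensionality of electric potential.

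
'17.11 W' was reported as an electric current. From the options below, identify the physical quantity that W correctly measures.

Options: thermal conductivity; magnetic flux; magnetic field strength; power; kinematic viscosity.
power

electric current should have units dimensionally equivalent to A (e.g. A).
The given unit 'W' reduces to kg * m^2 / s^3. Of the listed options, that is the dimensionality of power.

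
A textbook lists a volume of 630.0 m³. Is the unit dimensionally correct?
Yes

volume has SI base units: m^3
m³ reduces to the same SI base units, so it is a valid unit for volume.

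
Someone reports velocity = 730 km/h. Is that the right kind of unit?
Yes

velocity has SI base units: m / s
km/h reduces to the same SI base units, so it is a valid unit for velocity.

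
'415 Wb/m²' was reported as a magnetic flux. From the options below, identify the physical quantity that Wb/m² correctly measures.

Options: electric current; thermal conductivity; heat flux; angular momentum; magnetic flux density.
magnetic flux density

magnetic flux should have units dimensionally equivalent to kg * m^2 / (A * s^2) (e.g. Wb).
The given unit 'Wb/m²' reduces to kg / (A * s^2). Of the listed options, that is the dimensionality of magnetic flux density.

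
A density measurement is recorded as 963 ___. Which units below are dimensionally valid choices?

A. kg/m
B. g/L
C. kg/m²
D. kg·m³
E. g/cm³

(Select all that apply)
B, E

density has SI base units: kg / m^3

Checking each option against kg / m^3:
  A. kg/m: ✗ does not match
  B. g/L: ✓ matches
  C. kg/m²: ✗ does not match
  D. kg·m³: ✗ does not match
  E. g/cm³: ✓ matches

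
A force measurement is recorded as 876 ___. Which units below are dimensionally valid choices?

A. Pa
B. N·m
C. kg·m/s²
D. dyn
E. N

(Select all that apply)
C, D, E

force has SI base units: kg * m / s^2

Checking each option against kg * m / s^2:
  A. Pa: ✗ does not match
  B. N·m: ✗ does not match
  C. kg·m/s²: ✓ matches
  D. dyn: ✓ matches
  E. N: ✓ matches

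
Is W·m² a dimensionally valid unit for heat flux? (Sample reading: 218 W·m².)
No

heat flux has SI base units: kg / s^3
W·m² does NOT reduce to kg / s^3; a valid unit for heat flux would be e.g. W/m².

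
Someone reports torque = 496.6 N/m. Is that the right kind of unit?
No

torque has SI base units: kg * m^2 / s^2
N/m does NOT reduce to kg * m^2 / s^2; a valid unit for torque would be e.g. N·m.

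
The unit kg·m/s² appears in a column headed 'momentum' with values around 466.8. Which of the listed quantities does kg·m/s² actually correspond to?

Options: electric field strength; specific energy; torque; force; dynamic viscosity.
force

momentum should have units dimensionally equivalent to kg * m / s (e.g. kg·m/s).
The given unit 'kg·m/s²' reduces to kg * m / s^2. Of the listed options, that is the dimensionality of force.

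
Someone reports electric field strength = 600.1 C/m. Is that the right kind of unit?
No

electric field strength has SI base units: kg * m / (A * s^3)
C/m does NOT reduce to kg * m / (A * s^3); a valid unit for electric field strength would be e.g. V/m.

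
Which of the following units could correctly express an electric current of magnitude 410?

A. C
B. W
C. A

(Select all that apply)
C

electric current has SI base units: A

Checking each option against A:
  A. C: ✗ does not match
  B. W: ✗ does not match
  C. A: ✓ matches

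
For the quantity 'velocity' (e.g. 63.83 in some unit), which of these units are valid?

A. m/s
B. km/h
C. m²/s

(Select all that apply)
A, B

velocity has SI base units: m / s

Checking each option against m / s:
  A. m/s: ✓ matches
  B. km/h: ✓ matches
  C. m²/s: ✗ does not match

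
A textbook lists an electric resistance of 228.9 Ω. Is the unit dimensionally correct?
Yes

electric resistance has SI base units: kg * m^2 / (A^2 * s^3)
Ω reduces to the same SI base units, so it is a valid unit for electric resistance.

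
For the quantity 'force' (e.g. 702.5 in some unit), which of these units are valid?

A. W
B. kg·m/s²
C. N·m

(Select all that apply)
B

force has SI base units: kg * m / s^2

Checking each option against kg * m / s^2:
  A. W: ✗ does not match
  B. kg·m/s²: ✓ matches
  C. N·m: ✗ does not match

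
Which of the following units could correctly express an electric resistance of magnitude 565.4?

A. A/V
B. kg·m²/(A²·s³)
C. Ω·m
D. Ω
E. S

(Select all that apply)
B, D

electric resistance has SI base units: kg * m^2 / (A^2 * s^3)

Checking each option against kg * m^2 / (A^2 * s^3):
  A. A/V: ✗ does not match
  B. kg·m²/(A²·s³): ✓ matches
  C. Ω·m: ✗ does not match
  D. Ω: ✓ matches
  E. S: ✗ does not match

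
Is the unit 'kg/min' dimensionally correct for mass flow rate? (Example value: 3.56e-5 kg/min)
Yes

mass flow rate has SI base units: kg / s
kg/min reduces to the same SI base units, so it is a valid unit for mass flow rate.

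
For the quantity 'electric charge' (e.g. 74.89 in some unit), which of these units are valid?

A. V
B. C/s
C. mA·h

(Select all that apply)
C

electric charge has SI base units: A * s

Checking each option against A * s:
  A. V: ✗ does not match
  B. C/s: ✗ does not match
  C. mA·h: ✓ matches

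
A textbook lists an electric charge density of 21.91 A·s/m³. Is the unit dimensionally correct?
Yes

electric charge density has SI base units: A * s / m^3
A·s/m³ reduces to the same SI base units, so it is a valid unit for electric charge density.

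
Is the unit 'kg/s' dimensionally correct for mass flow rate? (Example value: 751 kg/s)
Yes

mass flow rate has SI base units: kg / s
kg/s reduces to the same SI base units, so it is a valid unit for mass flow rate.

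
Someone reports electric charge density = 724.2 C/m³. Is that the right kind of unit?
Yes

electric charge density has SI base units: A * s / m^3
C/m³ reduces to the same SI base units, so it is a valid unit for electric charge density.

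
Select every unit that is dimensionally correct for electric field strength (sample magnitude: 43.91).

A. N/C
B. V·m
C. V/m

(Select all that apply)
A, C

electric field strength has SI base units: kg * m / (A * s^3)

Checking each option against kg * m / (A * s^3):
  A. N/C: ✓ matches
  B. V·m: ✗ does not match
  C. V/m: ✓ matches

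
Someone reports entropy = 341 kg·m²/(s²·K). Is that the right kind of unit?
Yes

entropy has SI base units: kg * m^2 / (s^2 * K)
kg·m²/(s²·K) reduces to the same SI base units, so it is a valid unit for entropy.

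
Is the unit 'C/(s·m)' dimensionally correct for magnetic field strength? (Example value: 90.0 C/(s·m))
Yes

magnetic field strength has SI base units: A / m
C/(s·m) reduces to the same SI base units, so it is a valid unit for magnetic field strength.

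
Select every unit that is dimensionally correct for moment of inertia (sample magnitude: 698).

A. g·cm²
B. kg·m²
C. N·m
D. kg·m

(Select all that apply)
A, B

moment of inertia has SI base units: kg * m^2

Checking each option against kg * m^2:
  A. g·cm²: ✓ matches
  B. kg·m²: ✓ matches
  C. N·m: ✗ does not match
  D. kg·m: ✗ does not match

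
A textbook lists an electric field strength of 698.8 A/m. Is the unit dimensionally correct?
No

electric field strength has SI base units: kg * m / (A * s^3)
A/m does NOT reduce to kg * m / (A * s^3); a valid unit for electric field strength would be e.g. V/m.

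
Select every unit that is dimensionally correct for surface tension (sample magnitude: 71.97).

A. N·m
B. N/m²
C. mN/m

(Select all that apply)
C

surface tension has SI base units: kg / s^2

Checking each option against kg / s^2:
  A. N·m: ✗ does not match
  B. N/m²: ✗ does not match
  C. mN/m: ✓ matches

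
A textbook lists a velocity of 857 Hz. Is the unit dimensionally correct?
No

velocity has SI base units: m / s
Hz does NOT reduce to m / s; a valid unit for velocity would be e.g. m/s.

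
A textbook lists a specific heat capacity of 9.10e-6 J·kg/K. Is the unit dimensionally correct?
No

specific heat capacity has SI base units: m^2 / (s^2 * K)
J·kg/K does NOT reduce to m^2 / (s^2 * K); a valid unit for specific heat capacity would be e.g. J/(kg·K).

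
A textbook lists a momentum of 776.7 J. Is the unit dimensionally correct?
No

momentum has SI base units: kg * m / s
J does NOT reduce to kg * m / s; a valid unit for momentum would be e.g. kg·m/s.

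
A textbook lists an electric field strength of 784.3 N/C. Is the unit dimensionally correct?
Yes

electric field strength has SI base units: kg * m / (A * s^3)
N/C reduces to the same SI base units, so it is a valid unit for electric field strength.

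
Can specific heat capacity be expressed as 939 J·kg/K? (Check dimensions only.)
No

specific heat capacity has SI base units: m^2 / (s^2 * K)
J·kg/K does NOT reduce to m^2 / (s^2 * K); a valid unit for specific heat capacity would be e.g. J/(kg·K).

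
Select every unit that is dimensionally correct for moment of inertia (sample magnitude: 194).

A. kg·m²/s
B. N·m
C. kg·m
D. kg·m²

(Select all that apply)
D

moment of inertia has SI base units: kg * m^2

Checking each option against kg * m^2:
  A. kg·m²/s: ✗ does not match
  B. N·m: ✗ does not match
  C. kg·m: ✗ does not match
  D. kg·m²: ✓ matches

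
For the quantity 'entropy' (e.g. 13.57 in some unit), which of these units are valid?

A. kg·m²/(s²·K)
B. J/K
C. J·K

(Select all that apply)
A, B

entropy has SI base units: kg * m^2 / (s^2 * K)

Checking each option against kg * m^2 / (s^2 * K):
  A. kg·m²/(s²·K): ✓ matches
  B. J/K: ✓ matches
  C. J·K: ✗ does not match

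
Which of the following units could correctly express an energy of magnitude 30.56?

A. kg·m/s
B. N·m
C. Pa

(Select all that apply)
B

energy has SI base units: kg * m^2 / s^2

Checking each option against kg * m^2 / s^2:
  A. kg·m/s: ✗ does not match
  B. N·m: ✓ matches
  C. Pa: ✗ does not match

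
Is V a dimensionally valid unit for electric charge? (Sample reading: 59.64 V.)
No

electric charge has SI base units: A * s
V does NOT reduce to A * s; a valid unit for electric charge would be e.g. C.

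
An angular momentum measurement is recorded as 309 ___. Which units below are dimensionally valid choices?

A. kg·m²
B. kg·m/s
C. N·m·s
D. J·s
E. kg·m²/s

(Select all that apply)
C, D, E

angular momentum has SI base units: kg * m^2 / s

Checking each option against kg * m^2 / s:
  A. kg·m²: ✗ does not match
  B. kg·m/s: ✗ does not match
  C. N·m·s: ✓ matches
  D. J·s: ✓ matches
  E. kg·m²/s: ✓ matches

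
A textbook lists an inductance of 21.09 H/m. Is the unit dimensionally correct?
No

inductance has SI base units: kg * m^2 / (A^2 * s^2)
H/m does NOT reduce to kg * m^2 / (A^2 * s^2); a valid unit for inductance would be e.g. H.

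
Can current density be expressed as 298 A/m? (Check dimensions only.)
No

current density has SI base units: A / m^2
A/m does NOT reduce to A / m^2; a valid unit for current density would be e.g. A/m².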